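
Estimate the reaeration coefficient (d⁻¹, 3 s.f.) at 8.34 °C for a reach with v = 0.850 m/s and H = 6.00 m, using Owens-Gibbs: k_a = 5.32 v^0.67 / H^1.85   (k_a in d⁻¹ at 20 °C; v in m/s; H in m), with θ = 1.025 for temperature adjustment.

k_a(20) = 5.32 × 0.850^0.67 / 6.00^1.85 = 5.32 × 0.8968 / 27.52 = 0.1734 d⁻¹.
k_a(8.34) = 0.1734 × 1.025^(8.34−20) = 0.1734 × 0.7498 = 0.1300 d⁻¹.

k_a ≈ 0.130 d⁻¹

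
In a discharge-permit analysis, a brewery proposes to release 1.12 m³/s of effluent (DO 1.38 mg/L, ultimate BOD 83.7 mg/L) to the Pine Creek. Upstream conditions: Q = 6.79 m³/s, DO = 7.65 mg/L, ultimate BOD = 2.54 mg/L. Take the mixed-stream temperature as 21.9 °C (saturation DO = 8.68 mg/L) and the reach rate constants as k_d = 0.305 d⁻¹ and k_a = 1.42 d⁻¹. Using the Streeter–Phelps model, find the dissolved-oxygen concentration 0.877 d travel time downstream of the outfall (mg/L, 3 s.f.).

Mixed DO = (6.79×7.65 + 1.12×1.38)/(6.79+1.12) = 53.49/7.910 = 6.762 mg/L.
Mixed L₀ = (6.79×2.54 + 1.12×83.7)/(7.910) = 111.0/7.910 = 14.03 mg/L.
Initial deficit D₀ = C_s − DO₀ = 8.68 − 6.762 = 1.918 mg/L.
D(0.877) = [0.305×14.03/(1.42−0.305)](e^(−0.305×0.877) − e^(−1.42×0.877)) + 1.918 e^(−1.42×0.877)
= 3.838 × (0.7653 − 0.2878) + 1.918 × 0.2878 = 2.385 mg/L.
DO = 8.68 − 2.385 = 6.295 mg/L.

DO ≈ 6.30 mg/L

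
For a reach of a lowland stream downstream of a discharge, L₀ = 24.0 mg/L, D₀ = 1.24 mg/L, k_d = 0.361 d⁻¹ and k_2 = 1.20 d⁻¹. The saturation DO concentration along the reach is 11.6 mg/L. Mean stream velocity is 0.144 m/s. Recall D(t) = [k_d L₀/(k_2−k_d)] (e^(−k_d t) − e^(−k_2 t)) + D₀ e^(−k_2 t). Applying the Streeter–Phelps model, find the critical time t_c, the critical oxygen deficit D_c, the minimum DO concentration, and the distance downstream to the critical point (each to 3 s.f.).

t_c ≈ 1.28 d; D_c ≈ 4.55 mg/L; min DO ≈ 7.05 mg/L; x_c ≈ 15.9 km

At the critical point dD/dt = 0, so k_d L₀ e^(−k_d t) = k_2 D. Substituting D(t) from the Streeter–Phelps equation and solving for t gives
t_c = ln[(k_2/k_d)(1 − D₀(k_2−k_d)/(k_d L₀))] / (k_2−k_d).
Here k_2−k_d = 0.8390 d⁻¹ and 1 − D₀(k_2−k_d)/(k_d L₀) = 1 − 1.24×0.8390/(0.361×24.0) = 0.8799, so
t_c = ln(3.324 × 0.8799) / 0.8390 = 1.073 / 0.8390 = 1.279 d.
D_c = (k_d/k_2) L₀ e^(−k_d t_c) = (0.361/1.20) × 24.0 × e^(−0.361×1.279) = 0.3008 × 24.0 × 0.6301 = 4.550 mg/L.
Minimum DO = C_s − D_c = 11.6 − 4.550 = 7.050 mg/L.
x_c = v t_c = 0.144 m/s × 1.279 d × 86400 s/d = 15920 m ≈ 15.9 km.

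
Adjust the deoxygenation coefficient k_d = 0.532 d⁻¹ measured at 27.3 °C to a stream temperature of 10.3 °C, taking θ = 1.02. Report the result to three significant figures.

k_d(T₂) = k_d(T₁) · θ^(T₂−T₁) = 0.532 × 1.02^(10.3−27.3)
= 0.532 × 1.02^-17.0 = 0.532 × 0.7142 = 0.3799 d⁻¹.

k_d ≈ 0.380 d⁻¹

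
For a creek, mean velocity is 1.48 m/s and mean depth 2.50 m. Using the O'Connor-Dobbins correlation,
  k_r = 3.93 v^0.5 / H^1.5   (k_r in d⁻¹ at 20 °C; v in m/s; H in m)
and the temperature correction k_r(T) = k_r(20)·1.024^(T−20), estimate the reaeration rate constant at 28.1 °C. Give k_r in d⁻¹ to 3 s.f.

k_r(20) = 3.93 × 1.48^0.5 / 2.50^1.5 = 3.93 × 1.217 / 3.953 = 1.210 d⁻¹.
k_r(28.1) = 1.210 × 1.024^(28.1−20) = 1.210 × 1.212 = 1.466 d⁻¹.

k_r ≈ 1.47 d⁻¹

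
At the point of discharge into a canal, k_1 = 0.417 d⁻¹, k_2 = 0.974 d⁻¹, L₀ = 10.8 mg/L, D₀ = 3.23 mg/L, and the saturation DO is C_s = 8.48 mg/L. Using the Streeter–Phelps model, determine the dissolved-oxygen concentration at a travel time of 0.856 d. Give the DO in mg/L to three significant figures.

DO ≈ 4.93 mg/L

k_1 L₀/(k_2−k_1) = 0.417×10.8/(0.974−0.417) = 4.504/0.5570 = 8.085 mg/L.
e^(−k_1 t) = e^(−0.417×0.8560) = 0.6998; e^(−k_2 t) = e^(−0.974×0.8560) = 0.4344.
D = 8.085 × (0.6998 − 0.4344) + 3.23 × 0.4344 = 2.146 + 1.403 = 3.549 mg/L.
DO = C_s − D = 8.48 − 3.549 = 4.931 mg/L.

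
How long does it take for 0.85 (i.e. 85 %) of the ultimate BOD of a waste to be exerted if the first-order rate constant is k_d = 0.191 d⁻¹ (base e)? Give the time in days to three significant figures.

y/L₀ = 1 − e^(−k_d t) = 0.85 ⇒ e^(−k_d t) = 0.150
t = −ln(0.150) / 0.191 = 1.897 / 0.191 = 9.933 d.

t ≈ 9.93 d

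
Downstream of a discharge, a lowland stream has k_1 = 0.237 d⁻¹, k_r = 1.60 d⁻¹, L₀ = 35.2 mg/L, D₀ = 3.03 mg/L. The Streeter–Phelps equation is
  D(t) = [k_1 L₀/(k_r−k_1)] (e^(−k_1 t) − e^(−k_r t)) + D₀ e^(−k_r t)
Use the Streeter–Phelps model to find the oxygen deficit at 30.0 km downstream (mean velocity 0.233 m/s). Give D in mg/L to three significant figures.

D ≈ 4.01 mg/L

Travel time t = x/v = 30.0 km / (0.233 m/s) = 30000 m / 0.233 m/s = 128800 s = 1.490 d.
k_1 L₀/(k_r−k_1) = 0.237×35.2/(1.60−0.237) = 8.342/1.363 = 6.121 mg/L.
e^(−k_1 t) = e^(−0.237×1.490) = 0.7024; e^(−k_r t) = e^(−1.60×1.490) = 0.09215.
D = 6.121 × (0.7024 − 0.09215) + 3.03 × 0.09215 = 3.735 + 0.2792 = 4.015 mg/L.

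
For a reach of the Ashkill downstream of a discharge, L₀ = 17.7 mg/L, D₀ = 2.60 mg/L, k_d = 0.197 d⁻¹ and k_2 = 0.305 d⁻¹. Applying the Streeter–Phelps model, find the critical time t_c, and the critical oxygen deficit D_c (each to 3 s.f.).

t_c ≈ 3.27 d; D_c ≈ 6.00 mg/L

t_c = [1/(k_2−k_d)] ln[(k_2/k_d)(1 − D₀(k_2−k_d)/(k_d L₀))]
= [1/(0.305−0.197)] ln[(0.305/0.197)(1 − 2.60×0.1080/(0.197×17.7))]
= (1/0.1080) ln[1.548 × 0.9195] = 9.259 × ln(1.424) = 9.259 × 0.3532 = 3.270 d.
D_c = (k_d/k_2) L₀ e^(−k_d t_c) = (0.197/0.305) × 17.7 × e^(−0.197×3.270) = 0.6459 × 17.7 × 0.5251 = 6.003 mg/L.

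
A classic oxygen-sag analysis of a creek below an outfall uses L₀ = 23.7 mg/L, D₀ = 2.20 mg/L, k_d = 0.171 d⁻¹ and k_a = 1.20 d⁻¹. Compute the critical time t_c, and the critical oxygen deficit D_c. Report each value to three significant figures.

t_c ≈ 1.10 d; D_c ≈ 2.80 mg/L

t_c = [1/(k_a−k_d)] ln[(k_a/k_d)(1 − D₀(k_a−k_d)/(k_d L₀))]
= [1/(1.20−0.171)] ln[(1.20/0.171)(1 − 2.20×1.029/(0.171×23.7))]
= (1/1.029) ln[7.018 × 0.4414] = 0.9718 × ln(3.098) = 0.9718 × 1.131 = 1.099 d.
L(t_c) = L₀ e^(−k_d t_c) = 23.7 × 0.8287 = 19.64 mg/L, and at the critical point k_a D_c = k_d L, so D_c = (0.171/1.20) × 19.64 = 2.799 mg/L.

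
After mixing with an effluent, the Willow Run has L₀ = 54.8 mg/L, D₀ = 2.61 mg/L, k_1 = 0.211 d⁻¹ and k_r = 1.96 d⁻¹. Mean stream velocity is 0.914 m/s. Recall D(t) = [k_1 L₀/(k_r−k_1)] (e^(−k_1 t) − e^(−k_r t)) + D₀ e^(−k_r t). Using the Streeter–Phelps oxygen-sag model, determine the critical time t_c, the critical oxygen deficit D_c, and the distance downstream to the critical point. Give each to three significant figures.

t_c ≈ 0.987 d; D_c ≈ 4.79 mg/L; x_c ≈ 78.0 km

With k_r/k_1 = 9.289 and 1 − D₀(k_r−k_1)/(k_1 L₀) = 0.6052,
t_c = ln(9.289 × 0.6052) / (1.96 − 0.211) = ln(5.622) / 1.749 = 1.727/1.749 = 0.9872 d.
L(t_c) = L₀ e^(−k_1 t_c) = 54.8 × 0.8120 = 44.50 mg/L, and at the critical point k_r D_c = k_1 L, so D_c = (0.211/1.96) × 44.50 = 4.790 mg/L.
x_c = v t_c = 0.914 m/s × 0.9872 d × 86400 s/d = 77960 m ≈ 78.0 km.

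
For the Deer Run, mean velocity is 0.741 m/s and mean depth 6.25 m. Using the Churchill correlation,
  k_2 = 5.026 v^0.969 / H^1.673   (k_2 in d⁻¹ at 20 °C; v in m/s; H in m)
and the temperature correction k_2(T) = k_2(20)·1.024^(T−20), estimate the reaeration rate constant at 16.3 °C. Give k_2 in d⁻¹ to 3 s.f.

k_2(20) = 5.026 × 0.741^0.969 / 6.25^1.673 = 5.026 × 0.7479 / 21.45 = 0.1752 d⁻¹.
k_2(16.3) = 0.1752 × 1.024^(16.3−20) = 0.1752 × 0.9160 = 0.1605 d⁻¹.

k_2 ≈ 0.160 d⁻¹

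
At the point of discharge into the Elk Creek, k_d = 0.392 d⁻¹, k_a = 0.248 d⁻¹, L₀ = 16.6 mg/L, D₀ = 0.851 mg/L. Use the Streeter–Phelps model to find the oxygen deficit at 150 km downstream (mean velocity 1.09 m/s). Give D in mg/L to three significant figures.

Travel time t = x/v = 150 km / (1.09 m/s) = 150000 m / 1.09 m/s = 137600 s = 1.593 d.
k_d L₀/(k_a−k_d) = 0.392×16.6/(0.248−0.392) = 6.507/-0.1440 = -45.19 mg/L.
e^(−k_d t) = e^(−0.392×1.593) = 0.5356; e^(−k_a t) = e^(−0.248×1.593) = 0.6737.
D = -45.19 × (0.5356 − 0.6737) + 0.851 × 0.6737 = 6.239 + 0.5733 = 6.813 mg/L.

D ≈ 6.81 mg/L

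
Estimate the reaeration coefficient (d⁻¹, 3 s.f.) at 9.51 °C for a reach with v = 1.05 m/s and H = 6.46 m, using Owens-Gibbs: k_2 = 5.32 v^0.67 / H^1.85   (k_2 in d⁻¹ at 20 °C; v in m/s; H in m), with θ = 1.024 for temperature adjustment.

k_2 ≈ 0.136 d⁻¹

k_2(20) = 5.32 × 1.05^0.67 / 6.46^1.85 = 5.32 × 1.033 / 31.54 = 0.1743 d⁻¹.
k_2(9.51) = 0.1743 × 1.024^(9.51−20) = 0.1743 × 0.7797 = 0.1359 d⁻¹.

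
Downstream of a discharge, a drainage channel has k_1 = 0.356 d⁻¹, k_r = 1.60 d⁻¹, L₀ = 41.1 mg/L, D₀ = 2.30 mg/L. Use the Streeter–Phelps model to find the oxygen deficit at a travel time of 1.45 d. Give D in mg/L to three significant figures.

D ≈ 6.09 mg/L

k_1 L₀/(k_r−k_1) = 0.356×41.1/(1.60−0.356) = 14.63/1.244 = 11.76 mg/L.
e^(−k_1 t) = e^(−0.356×1.450) = 0.5968; e^(−k_r t) = e^(−1.60×1.450) = 0.09827.
D = 11.76 × (0.5968 − 0.09827) + 2.30 × 0.09827 = 5.863 + 0.2260 = 6.089 mg/L.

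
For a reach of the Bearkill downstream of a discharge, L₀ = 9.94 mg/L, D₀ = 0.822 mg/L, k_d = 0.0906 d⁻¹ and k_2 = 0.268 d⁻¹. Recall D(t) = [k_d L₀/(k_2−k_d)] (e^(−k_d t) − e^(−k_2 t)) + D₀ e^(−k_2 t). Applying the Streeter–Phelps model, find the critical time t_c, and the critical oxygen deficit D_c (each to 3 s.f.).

t_c ≈ 5.12 d; D_c ≈ 2.11 mg/L

t_c = [1/(k_2−k_d)] ln[(k_2/k_d)(1 − D₀(k_2−k_d)/(k_d L₀))]
= [1/(0.268−0.0906)] ln[(0.268/0.0906)(1 − 0.822×0.1774/(0.0906×9.94))]
= (1/0.1774) ln[2.958 × 0.8381] = 5.637 × ln(2.479) = 5.637 × 0.9079 = 5.118 d.
L(t_c) = L₀ e^(−k_d t_c) = 9.94 × 0.6290 = 6.252 mg/L, and at the critical point k_2 D_c = k_d L, so D_c = (0.0906/0.268) × 6.252 = 2.114 mg/L.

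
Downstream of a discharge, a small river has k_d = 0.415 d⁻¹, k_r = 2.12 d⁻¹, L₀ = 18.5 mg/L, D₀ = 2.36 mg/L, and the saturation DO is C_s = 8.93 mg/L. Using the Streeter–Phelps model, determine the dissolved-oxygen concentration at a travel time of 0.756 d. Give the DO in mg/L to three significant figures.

k_d L₀/(k_r−k_d) = 0.415×18.5/(2.12−0.415) = 7.677/1.705 = 4.503 mg/L.
e^(−k_d t) = e^(−0.415×0.7560) = 0.7307; e^(−k_r t) = e^(−2.12×0.7560) = 0.2013.
D = 4.503 × (0.7307 − 0.2013) + 2.36 × 0.2013 = 2.384 + 0.4752 = 2.859 mg/L.
DO = C_s − D = 8.93 − 2.859 = 6.071 mg/L.

DO ≈ 6.07 mg/L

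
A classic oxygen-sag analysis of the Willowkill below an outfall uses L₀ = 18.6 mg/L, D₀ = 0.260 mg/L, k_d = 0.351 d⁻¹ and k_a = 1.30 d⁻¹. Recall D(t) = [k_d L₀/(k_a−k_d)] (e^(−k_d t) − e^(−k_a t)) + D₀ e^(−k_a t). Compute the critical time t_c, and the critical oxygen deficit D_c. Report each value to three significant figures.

t_c ≈ 1.34 d; D_c ≈ 3.14 mg/L

With k_a/k_d = 3.704 and 1 − D₀(k_a−k_d)/(k_d L₀) = 0.9622,
t_c = ln(3.704 × 0.9622) / (1.30 − 0.351) = ln(3.564) / 0.9490 = 1.271/0.9490 = 1.339 d.
D_c = (k_d/k_a) L₀ e^(−k_d t_c) = (0.351/1.30) × 18.6 × e^(−0.351×1.339) = 0.2700 × 18.6 × 0.6250 = 3.139 mg/L.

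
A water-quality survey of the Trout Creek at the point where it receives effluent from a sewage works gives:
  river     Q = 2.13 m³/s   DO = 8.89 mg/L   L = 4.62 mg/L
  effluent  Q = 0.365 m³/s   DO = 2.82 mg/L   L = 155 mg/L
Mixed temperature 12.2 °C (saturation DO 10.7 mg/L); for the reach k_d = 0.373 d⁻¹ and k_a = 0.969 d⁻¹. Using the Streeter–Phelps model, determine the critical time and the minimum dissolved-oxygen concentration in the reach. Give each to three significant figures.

t_c ≈ 1.31 d; minimum DO ≈ 4.40 mg/L

Mixed DO = (2.13×8.89 + 0.365×2.82)/(2.13+0.365) = 19.96/2.495 = 8.002 mg/L.
Mixed L₀ = (2.13×4.62 + 0.365×155)/(2.495) = 66.42/2.495 = 26.62 mg/L.
Initial deficit D₀ = C_s − DO₀ = 10.7 − 8.002 = 2.698 mg/L.
t_c = (1/0.5960) ln[(0.969/0.373)(1 − 2.698×0.5960/(0.373×26.62))] = 1.678 × ln(2.177) = 1.305 d.
D_c = (0.373/0.969) × 26.62 × e^(−0.373×1.305) = 0.3849 × 26.62 × 0.6145 = 6.297 mg/L.
Minimum DO = 10.7 − 6.297 = 4.403 mg/L.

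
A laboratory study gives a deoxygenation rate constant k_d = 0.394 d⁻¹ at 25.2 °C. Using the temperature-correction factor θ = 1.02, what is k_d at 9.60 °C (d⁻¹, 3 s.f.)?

k_d ≈ 0.289 d⁻¹

k_d(T₂) = k_d(T₁) · θ^(T₂−T₁) = 0.394 × 1.02^(9.60−25.2)
= 0.394 × 1.02^-15.6 = 0.394 × 0.7342 = 0.2893 d⁻¹.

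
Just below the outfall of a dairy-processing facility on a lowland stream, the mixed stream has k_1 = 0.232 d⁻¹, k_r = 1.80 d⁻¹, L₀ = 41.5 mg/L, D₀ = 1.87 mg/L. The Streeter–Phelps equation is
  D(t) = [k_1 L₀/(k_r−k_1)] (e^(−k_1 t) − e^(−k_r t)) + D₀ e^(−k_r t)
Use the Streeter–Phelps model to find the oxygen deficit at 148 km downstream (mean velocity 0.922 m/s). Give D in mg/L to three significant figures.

D ≈ 3.84 mg/L

Travel time t = x/v = 148 km / (0.922 m/s) = 148000 m / 0.922 m/s = 160500 s = 1.858 d.
k_1 L₀/(k_r−k_1) = 0.232×41.5/(1.80−0.232) = 9.628/1.568 = 6.140 mg/L.
e^(−k_1 t) = e^(−0.232×1.858) = 0.6498; e^(−k_r t) = e^(−1.80×1.858) = 0.03529.
D = 6.140 × (0.6498 − 0.03529) + 1.87 × 0.03529 = 3.774 + 0.06599 = 3.840 mg/L.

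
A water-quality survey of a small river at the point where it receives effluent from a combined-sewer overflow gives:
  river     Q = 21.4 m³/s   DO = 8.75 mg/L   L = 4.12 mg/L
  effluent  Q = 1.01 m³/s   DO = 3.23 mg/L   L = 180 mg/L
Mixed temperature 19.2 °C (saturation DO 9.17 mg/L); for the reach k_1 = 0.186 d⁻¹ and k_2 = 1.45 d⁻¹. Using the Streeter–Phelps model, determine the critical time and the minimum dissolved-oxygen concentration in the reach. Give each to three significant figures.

Mixed DO = (21.4×8.75 + 1.01×3.23)/(21.4+1.01) = 190.5/22.41 = 8.501 mg/L.
Mixed L₀ = (21.4×4.12 + 1.01×180)/(22.41) = 270.0/22.41 = 12.05 mg/L.
Initial deficit D₀ = C_s − DO₀ = 9.17 − 8.501 = 0.6688 mg/L.
t_c = (1/1.264) ln[(1.45/0.186)(1 − 0.6688×1.264/(0.186×12.05))] = 0.7911 × ln(4.855) = 1.250 d.
D_c = (0.186/1.45) × 12.05 × e^(−0.186×1.250) = 0.1283 × 12.05 × 0.7926 = 1.225 mg/L.
Minimum DO = 9.17 − 1.225 = 7.945 mg/L.

t_c ≈ 1.25 d; minimum DO ≈ 7.95 mg/L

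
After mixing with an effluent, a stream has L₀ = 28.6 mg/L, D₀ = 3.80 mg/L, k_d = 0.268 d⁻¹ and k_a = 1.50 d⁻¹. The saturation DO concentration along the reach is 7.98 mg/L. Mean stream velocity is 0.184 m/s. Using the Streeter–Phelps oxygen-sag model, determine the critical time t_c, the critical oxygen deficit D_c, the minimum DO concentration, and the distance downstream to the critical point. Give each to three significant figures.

t_c = [1/(k_a−k_d)] ln[(k_a/k_d)(1 − D₀(k_a−k_d)/(k_d L₀))]
= [1/(1.50−0.268)] ln[(1.50/0.268)(1 − 3.80×1.232/(0.268×28.6))]
= (1/1.232) ln[5.597 × 0.3892] = 0.8117 × ln(2.178) = 0.8117 × 0.7786 = 0.6320 d.
D_c = (k_d/k_a) L₀ e^(−k_d t_c) = (0.268/1.50) × 28.6 × e^(−0.268×0.6320) = 0.1787 × 28.6 × 0.8442 = 4.314 mg/L.
Minimum DO = C_s − D_c = 7.98 − 4.314 = 3.666 mg/L.
x_c = v t_c = 0.184 m/s × 0.6320 d × 86400 s/d = 10050 m ≈ 10.0 km.

t_c ≈ 0.632 d; D_c ≈ 4.31 mg/L; min DO ≈ 3.67 mg/L; x_c ≈ 10.0 km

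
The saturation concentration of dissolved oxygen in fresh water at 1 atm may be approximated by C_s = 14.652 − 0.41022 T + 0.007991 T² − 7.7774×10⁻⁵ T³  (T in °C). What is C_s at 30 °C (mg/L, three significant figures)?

C_s = 14.652 − 0.41022×30 + 0.007991×30² − 7.7774×10⁻⁵×30³ = 7.437 mg/L.

C_s ≈ 7.44 mg/L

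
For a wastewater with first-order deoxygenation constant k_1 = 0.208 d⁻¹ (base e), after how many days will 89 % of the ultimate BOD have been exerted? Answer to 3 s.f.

y/L₀ = 1 − e^(−k_1 t) = 0.89 ⇒ e^(−k_1 t) = 0.110
t = −ln(0.110) / 0.208 = 2.207 / 0.208 = 10.61 d.

t ≈ 10.6 d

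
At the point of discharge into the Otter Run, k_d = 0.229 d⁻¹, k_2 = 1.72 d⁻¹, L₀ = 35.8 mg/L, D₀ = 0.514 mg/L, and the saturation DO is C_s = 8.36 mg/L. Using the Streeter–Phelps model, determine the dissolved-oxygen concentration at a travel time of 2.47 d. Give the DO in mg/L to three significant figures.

DO ≈ 5.31 mg/L

k_d L₀/(k_2−k_d) = 0.229×35.8/(1.72−0.229) = 8.198/1.491 = 5.498 mg/L.
e^(−k_d t) = e^(−0.229×2.470) = 0.5680; e^(−k_2 t) = e^(−1.72×2.470) = 0.01429.
D = 5.498 × (0.5680 − 0.01429) + 0.514 × 0.01429 = 3.045 + 0.007344 = 3.052 mg/L.
DO = C_s − D = 8.36 − 3.052 = 5.308 mg/L.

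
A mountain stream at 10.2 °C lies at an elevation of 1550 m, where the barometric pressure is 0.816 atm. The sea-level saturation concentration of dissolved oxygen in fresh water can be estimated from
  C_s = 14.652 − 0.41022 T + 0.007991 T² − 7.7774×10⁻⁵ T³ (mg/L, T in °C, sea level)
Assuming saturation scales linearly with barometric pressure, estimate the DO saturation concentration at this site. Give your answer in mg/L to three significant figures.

At sea level: C_s = 14.652 − 0.41022×10.2 + 0.007991×10.2² − 7.7774×10⁻⁵×10.2³ = 11.22 mg/L.
Pressure correction: C_s' = 11.22 × 0.816 = 9.153 mg/L.

C_s ≈ 9.15 mg/L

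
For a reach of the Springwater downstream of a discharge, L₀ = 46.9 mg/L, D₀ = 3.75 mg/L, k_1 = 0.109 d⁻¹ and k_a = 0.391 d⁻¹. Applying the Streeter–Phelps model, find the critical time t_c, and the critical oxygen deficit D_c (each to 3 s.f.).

t_c = [1/(k_a−k_1)] ln[(k_a/k_1)(1 − D₀(k_a−k_1)/(k_1 L₀))]
= [1/(0.391−0.109)] ln[(0.391/0.109)(1 − 3.75×0.2820/(0.109×46.9))]
= (1/0.2820) ln[3.587 × 0.7931] = 3.546 × ln(2.845) = 3.546 × 1.046 = 3.708 d.
D_c = (k_1/k_a) L₀ e^(−k_1 t_c) = (0.109/0.391) × 46.9 × e^(−0.109×3.708) = 0.2788 × 46.9 × 0.6675 = 8.728 mg/L.

t_c ≈ 3.71 d; D_c ≈ 8.73 mg/L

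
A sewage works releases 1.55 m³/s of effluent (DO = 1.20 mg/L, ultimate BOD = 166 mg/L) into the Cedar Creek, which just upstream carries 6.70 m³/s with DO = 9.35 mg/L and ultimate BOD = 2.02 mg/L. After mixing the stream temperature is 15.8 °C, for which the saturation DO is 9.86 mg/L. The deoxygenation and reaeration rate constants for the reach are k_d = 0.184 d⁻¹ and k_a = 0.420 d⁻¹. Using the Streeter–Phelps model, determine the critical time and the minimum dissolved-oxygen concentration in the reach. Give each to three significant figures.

t_c ≈ 3.14 d; minimum DO ≈ 1.80 mg/L

Mixed DO = (6.70×9.35 + 1.55×1.20)/(6.70+1.55) = 64.50/8.250 = 7.819 mg/L.
Mixed L₀ = (6.70×2.02 + 1.55×166)/(8.250) = 270.8/8.250 = 32.83 mg/L.
Initial deficit D₀ = C_s − DO₀ = 9.86 − 7.819 = 2.041 mg/L.
t_c = (1/0.2360) ln[(0.420/0.184)(1 − 2.041×0.2360/(0.184×32.83))] = 4.237 × ln(2.101) = 3.145 d.
D_c = (0.184/0.420) × 32.83 × e^(−0.184×3.145) = 0.4381 × 32.83 × 0.5606 = 8.063 mg/L.
Minimum DO = 9.86 − 8.063 = 1.797 mg/L.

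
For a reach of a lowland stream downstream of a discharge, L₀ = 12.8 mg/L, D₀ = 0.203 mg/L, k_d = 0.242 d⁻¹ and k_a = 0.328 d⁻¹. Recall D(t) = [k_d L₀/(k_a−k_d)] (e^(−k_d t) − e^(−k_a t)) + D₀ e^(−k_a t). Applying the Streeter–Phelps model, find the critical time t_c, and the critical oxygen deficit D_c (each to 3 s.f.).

t_c ≈ 3.47 d; D_c ≈ 4.08 mg/L

With k_a/k_d = 1.355 and 1 − D₀(k_a−k_d)/(k_d L₀) = 0.9944,
t_c = ln(1.355 × 0.9944) / (0.328 − 0.242) = ln(1.348) / 0.08600 = 0.2984/0.08600 = 3.470 d.
L(t_c) = L₀ e^(−k_d t_c) = 12.8 × 0.4318 = 5.527 mg/L, and at the critical point k_a D_c = k_d L, so D_c = (0.242/0.328) × 5.527 = 4.078 mg/L.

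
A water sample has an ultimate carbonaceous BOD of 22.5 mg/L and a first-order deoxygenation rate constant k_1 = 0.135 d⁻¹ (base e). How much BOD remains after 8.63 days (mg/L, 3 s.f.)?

L ≈ 7.02 mg/L

L_t = L₀ e^(−k_1 t) = 22.5 × e^(−0.135×8.63) = 22.5 × 0.3119 = 7.018 mg/L.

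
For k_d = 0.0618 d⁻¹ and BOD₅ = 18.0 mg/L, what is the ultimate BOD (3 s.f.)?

L₀ ≈ 67.7 mg/L

BOD₅ = L₀(1 − e^(−5k_d)) ⇒ L₀ = BOD₅ / (1 − e^(−5×0.0618))
= 18.0 / (1 − 0.7342) = 18.0 / 0.2658 = 67.72 mg/L.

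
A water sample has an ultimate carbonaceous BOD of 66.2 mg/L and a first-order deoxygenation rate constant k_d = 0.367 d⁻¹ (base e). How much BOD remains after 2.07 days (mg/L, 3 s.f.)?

L_t = L₀ e^(−k_d t) = 66.2 × e^(−0.367×2.07) = 66.2 × 0.4678 = 30.97 mg/L.

L ≈ 31.0 mg/L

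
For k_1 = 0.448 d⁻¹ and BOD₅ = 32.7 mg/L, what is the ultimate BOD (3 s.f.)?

BOD₅ = L₀(1 − e^(−5k_1)) ⇒ L₀ = BOD₅ / (1 − e^(−5×0.448))
= 32.7 / (1 − 0.1065) = 32.7 / 0.8935 = 36.60 mg/L.

L₀ ≈ 36.6 mg/L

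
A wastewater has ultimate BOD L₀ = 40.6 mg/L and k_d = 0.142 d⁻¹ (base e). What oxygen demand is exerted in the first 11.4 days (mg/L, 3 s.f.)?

y ≈ 32.6 mg/L

y_t = L₀(1 − e^(−k_d t)) = 40.6 × (1 − e^(−0.142×11.4))
= 40.6 × (1 − 0.1981) = 40.6 × 0.8019 = 32.56 mg/L.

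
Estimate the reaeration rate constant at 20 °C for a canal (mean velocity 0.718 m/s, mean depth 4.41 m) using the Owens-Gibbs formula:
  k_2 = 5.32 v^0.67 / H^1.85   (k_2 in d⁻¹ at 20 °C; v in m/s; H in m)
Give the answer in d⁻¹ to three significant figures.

k_2 = 5.32 × 0.718^0.67 / 4.41^1.85 = 5.32 × 0.8009 / 15.57 = 0.2737 d⁻¹.

k_2 ≈ 0.274 d⁻¹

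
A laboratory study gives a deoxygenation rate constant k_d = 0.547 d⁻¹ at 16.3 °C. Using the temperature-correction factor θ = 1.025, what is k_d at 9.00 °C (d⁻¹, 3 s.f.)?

k_d(T₂) = k_d(T₁) · θ^(T₂−T₁) = 0.547 × 1.025^(9.00−16.3)
= 0.547 × 1.025^-7.30 = 0.547 × 0.8351 = 0.4568 d⁻¹.

k_d ≈ 0.457 d⁻¹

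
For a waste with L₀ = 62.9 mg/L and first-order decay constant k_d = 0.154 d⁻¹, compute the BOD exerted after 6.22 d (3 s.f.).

y_t = L₀(1 − e^(−k_d t)) = 62.9 × (1 − e^(−0.154×6.22))
= 62.9 × (1 − 0.3837) = 62.9 × 0.6163 = 38.76 mg/L.

y ≈ 38.8 mg/L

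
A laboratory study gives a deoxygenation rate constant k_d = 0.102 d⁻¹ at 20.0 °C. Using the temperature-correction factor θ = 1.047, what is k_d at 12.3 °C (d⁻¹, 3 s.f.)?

k_d(T₂) = k_d(T₁) · θ^(T₂−T₁) = 0.102 × 1.047^(12.3−20.0)
= 0.102 × 1.047^-7.70 = 0.102 × 0.7021 = 0.07162 d⁻¹.

k_d ≈ 0.0716 d⁻¹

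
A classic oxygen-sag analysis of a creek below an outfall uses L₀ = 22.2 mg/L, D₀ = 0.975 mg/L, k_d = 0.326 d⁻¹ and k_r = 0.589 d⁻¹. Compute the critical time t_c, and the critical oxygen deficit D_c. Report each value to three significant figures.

t_c ≈ 2.11 d; D_c ≈ 6.17 mg/L

t_c = [1/(k_r−k_d)] ln[(k_r/k_d)(1 − D₀(k_r−k_d)/(k_d L₀))]
= [1/(0.589−0.326)] ln[(0.589/0.326)(1 − 0.975×0.2630/(0.326×22.2))]
= (1/0.2630) ln[1.807 × 0.9646] = 3.802 × ln(1.743) = 3.802 × 0.5555 = 2.112 d.
L(t_c) = L₀ e^(−k_d t_c) = 22.2 × 0.5023 = 11.15 mg/L, and at the critical point k_r D_c = k_d L, so D_c = (0.326/0.589) × 11.15 = 6.172 mg/L.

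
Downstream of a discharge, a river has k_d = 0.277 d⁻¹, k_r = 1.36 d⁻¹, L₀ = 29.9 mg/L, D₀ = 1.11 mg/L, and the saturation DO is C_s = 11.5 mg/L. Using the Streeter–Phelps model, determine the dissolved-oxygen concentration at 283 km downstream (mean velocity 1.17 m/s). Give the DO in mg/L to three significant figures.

Travel time t = x/v = 283 km / (1.17 m/s) = 283000 m / 1.17 m/s = 241900 s = 2.800 d.
k_d L₀/(k_r−k_d) = 0.277×29.9/(1.36−0.277) = 8.282/1.083 = 7.648 mg/L.
e^(−k_d t) = e^(−0.277×2.800) = 0.4605; e^(−k_r t) = e^(−1.36×2.800) = 0.02221.
D = 7.648 × (0.4605 − 0.02221) + 1.11 × 0.02221 = 3.352 + 0.02465 = 3.376 mg/L.
DO = C_s − D = 11.5 − 3.376 = 8.124 mg/L.

DO ≈ 8.12 mg/L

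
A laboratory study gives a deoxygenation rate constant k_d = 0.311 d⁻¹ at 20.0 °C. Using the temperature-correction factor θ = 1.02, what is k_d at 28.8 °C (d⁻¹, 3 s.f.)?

k_d(T₂) = k_d(T₁) · θ^(T₂−T₁) = 0.311 × 1.02^(28.8−20.0)
= 0.311 × 1.02^8.80 = 0.311 × 1.190 = 0.3702 d⁻¹.

k_d ≈ 0.370 d⁻¹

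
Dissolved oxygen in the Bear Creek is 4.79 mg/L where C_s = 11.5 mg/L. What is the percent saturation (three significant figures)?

% saturation = C/C_s × 100 = 4.79/11.5 × 100 = 41.7 %.

41.7 % saturation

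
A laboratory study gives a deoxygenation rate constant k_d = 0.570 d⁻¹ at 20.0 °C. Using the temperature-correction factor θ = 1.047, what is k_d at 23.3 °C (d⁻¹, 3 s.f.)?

k_d(T₂) = k_d(T₁) · θ^(T₂−T₁) = 0.570 × 1.047^(23.3−20.0)
= 0.570 × 1.047^3.30 = 0.570 × 1.164 = 0.6633 d⁻¹.

k_d ≈ 0.663 d⁻¹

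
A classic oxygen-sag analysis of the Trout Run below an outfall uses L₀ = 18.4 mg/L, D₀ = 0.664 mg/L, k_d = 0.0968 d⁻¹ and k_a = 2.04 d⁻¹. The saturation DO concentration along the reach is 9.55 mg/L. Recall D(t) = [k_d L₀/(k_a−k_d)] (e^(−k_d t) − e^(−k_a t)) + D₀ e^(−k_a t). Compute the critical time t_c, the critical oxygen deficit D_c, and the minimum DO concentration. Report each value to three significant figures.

t_c ≈ 0.905 d; D_c ≈ 0.800 mg/L; min DO ≈ 8.75 mg/L

At the critical point dD/dt = 0, so k_d L₀ e^(−k_d t) = k_a D. Substituting D(t) from the Streeter–Phelps equation and solving for t gives
t_c = ln[(k_a/k_d)(1 − D₀(k_a−k_d)/(k_d L₀))] / (k_a−k_d).
Here k_a−k_d = 1.943 d⁻¹ and 1 − D₀(k_a−k_d)/(k_d L₀) = 1 − 0.664×1.943/(0.0968×18.4) = 0.2756, so
t_c = ln(21.07 × 0.2756) / 1.943 = 1.759 / 1.943 = 0.9053 d.
D_c = (k_d/k_a) L₀ e^(−k_d t_c) = (0.0968/2.04) × 18.4 × e^(−0.0968×0.9053) = 0.04745 × 18.4 × 0.9161 = 0.7998 mg/L.
Minimum DO = C_s − D_c = 9.55 − 0.7998 = 8.750 mg/L.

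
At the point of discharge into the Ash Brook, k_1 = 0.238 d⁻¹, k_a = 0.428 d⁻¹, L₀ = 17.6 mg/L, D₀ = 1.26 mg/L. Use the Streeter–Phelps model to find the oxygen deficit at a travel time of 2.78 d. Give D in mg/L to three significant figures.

D ≈ 5.05 mg/L

k_1 L₀/(k_a−k_1) = 0.238×17.6/(0.428−0.238) = 4.189/0.1900 = 22.05 mg/L.
e^(−k_1 t) = e^(−0.238×2.780) = 0.5160; e^(−k_a t) = e^(−0.428×2.780) = 0.3043.
D = 22.05 × (0.5160 − 0.3043) + 1.26 × 0.3043 = 4.668 + 0.3834 = 5.051 mg/L.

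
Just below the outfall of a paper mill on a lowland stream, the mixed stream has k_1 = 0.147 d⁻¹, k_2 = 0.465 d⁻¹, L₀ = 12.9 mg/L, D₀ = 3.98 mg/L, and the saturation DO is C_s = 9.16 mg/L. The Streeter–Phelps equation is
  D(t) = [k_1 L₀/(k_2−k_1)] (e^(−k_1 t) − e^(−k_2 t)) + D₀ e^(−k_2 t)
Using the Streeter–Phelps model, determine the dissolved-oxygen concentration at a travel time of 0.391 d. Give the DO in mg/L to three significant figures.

k_1 L₀/(k_2−k_1) = 0.147×12.9/(0.465−0.147) = 1.896/0.3180 = 5.963 mg/L.
e^(−k_1 t) = e^(−0.147×0.3910) = 0.9441; e^(−k_2 t) = e^(−0.465×0.3910) = 0.8338.
D = 5.963 × (0.9441 − 0.8338) + 3.98 × 0.8338 = 0.6583 + 3.318 = 3.977 mg/L.
DO = C_s − D = 9.16 − 3.977 = 5.183 mg/L.

DO ≈ 5.18 mg/L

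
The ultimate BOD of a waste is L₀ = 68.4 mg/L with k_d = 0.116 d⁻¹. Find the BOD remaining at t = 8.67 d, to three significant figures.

L_t = L₀ e^(−k_d t) = 68.4 × e^(−0.116×8.67) = 68.4 × 0.3658 = 25.02 mg/L.

L ≈ 25.0 mg/L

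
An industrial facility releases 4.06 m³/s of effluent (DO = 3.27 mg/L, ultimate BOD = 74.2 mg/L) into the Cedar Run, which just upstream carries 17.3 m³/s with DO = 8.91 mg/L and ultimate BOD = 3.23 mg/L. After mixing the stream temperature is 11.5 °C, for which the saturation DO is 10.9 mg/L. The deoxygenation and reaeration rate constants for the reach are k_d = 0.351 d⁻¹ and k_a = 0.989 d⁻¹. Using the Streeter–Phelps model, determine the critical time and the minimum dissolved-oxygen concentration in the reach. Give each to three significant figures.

t_c ≈ 0.989 d; minimum DO ≈ 6.71 mg/L

Mixed DO = (17.3×8.91 + 4.06×3.27)/(17.3+4.06) = 167.4/21.36 = 7.838 mg/L.
Mixed L₀ = (17.3×3.23 + 4.06×74.2)/(21.36) = 357.1/21.36 = 16.72 mg/L.
Initial deficit D₀ = C_s − DO₀ = 10.9 − 7.838 = 3.062 mg/L.
t_c = (1/0.6380) ln[(0.989/0.351)(1 − 3.062×0.6380/(0.351×16.72))] = 1.567 × ln(1.880) = 0.9892 d.
D_c = (0.351/0.989) × 16.72 × e^(−0.351×0.9892) = 0.3549 × 16.72 × 0.7067 = 4.193 mg/L.
Minimum DO = 10.9 − 4.193 = 6.707 mg/L.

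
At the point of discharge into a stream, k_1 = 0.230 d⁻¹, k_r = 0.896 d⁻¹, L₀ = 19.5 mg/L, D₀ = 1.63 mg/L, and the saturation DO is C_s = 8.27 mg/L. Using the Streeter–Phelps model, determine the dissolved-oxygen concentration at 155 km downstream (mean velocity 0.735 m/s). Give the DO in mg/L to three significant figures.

DO ≈ 5.00 mg/L

Travel time t = x/v = 155 km / (0.735 m/s) = 155000 m / 0.735 m/s = 210900 s = 2.441 d.
k_1 L₀/(k_r−k_1) = 0.230×19.5/(0.896−0.230) = 4.485/0.6660 = 6.734 mg/L.
e^(−k_1 t) = e^(−0.230×2.441) = 0.5704; e^(−k_r t) = e^(−0.896×2.441) = 0.1123.
D = 6.734 × (0.5704 − 0.1123) + 1.63 × 0.1123 = 3.085 + 0.1830 = 3.268 mg/L.
DO = C_s − D = 8.27 − 3.268 = 5.002 mg/L.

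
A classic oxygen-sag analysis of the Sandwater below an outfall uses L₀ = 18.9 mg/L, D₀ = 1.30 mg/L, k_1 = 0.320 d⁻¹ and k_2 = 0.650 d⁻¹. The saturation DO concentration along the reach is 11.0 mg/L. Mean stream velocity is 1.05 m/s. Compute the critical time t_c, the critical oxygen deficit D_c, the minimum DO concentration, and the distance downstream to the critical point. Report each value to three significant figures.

t_c ≈ 1.92 d; D_c ≈ 5.03 mg/L; min DO ≈ 5.97 mg/L; x_c ≈ 175 km

t_c = [1/(k_2−k_1)] ln[(k_2/k_1)(1 − D₀(k_2−k_1)/(k_1 L₀))]
= [1/(0.650−0.320)] ln[(0.650/0.320)(1 − 1.30×0.3300/(0.320×18.9))]
= (1/0.3300) ln[2.031 × 0.9291] = 3.030 × ln(1.887) = 3.030 × 0.6351 = 1.924 d.
D_c = (k_1/k_2) L₀ e^(−k_1 t_c) = (0.320/0.650) × 18.9 × e^(−0.320×1.924) = 0.4923 × 18.9 × 0.5402 = 5.026 mg/L.
Minimum DO = C_s − D_c = 11.0 − 5.026 = 5.974 mg/L.
x_c = v t_c = 1.05 m/s × 1.924 d × 86400 s/d = 174600 m ≈ 175 km.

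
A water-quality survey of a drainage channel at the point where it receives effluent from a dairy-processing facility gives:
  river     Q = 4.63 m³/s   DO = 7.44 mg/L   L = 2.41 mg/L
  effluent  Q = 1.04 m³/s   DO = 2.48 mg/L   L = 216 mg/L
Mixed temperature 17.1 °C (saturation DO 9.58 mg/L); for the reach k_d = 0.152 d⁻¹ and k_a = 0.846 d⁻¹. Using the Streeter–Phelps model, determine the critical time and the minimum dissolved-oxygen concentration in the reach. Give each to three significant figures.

t_c ≈ 1.89 d; minimum DO ≈ 3.97 mg/L

Mixed DO = (4.63×7.44 + 1.04×2.48)/(4.63+1.04) = 37.03/5.670 = 6.530 mg/L.
Mixed L₀ = (4.63×2.41 + 1.04×216)/(5.670) = 235.8/5.670 = 41.59 mg/L.
Initial deficit D₀ = C_s − DO₀ = 9.58 − 6.530 = 3.050 mg/L.
t_c = (1/0.6940) ln[(0.846/0.152)(1 − 3.050×0.6940/(0.152×41.59))] = 1.441 × ln(3.702) = 1.886 d.
D_c = (0.152/0.846) × 41.59 × e^(−0.152×1.886) = 0.1797 × 41.59 × 0.7508 = 5.610 mg/L.
Minimum DO = 9.58 − 5.610 = 3.970 mg/L.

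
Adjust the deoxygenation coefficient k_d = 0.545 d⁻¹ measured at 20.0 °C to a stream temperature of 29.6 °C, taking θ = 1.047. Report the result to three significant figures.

k_d ≈ 0.847 d⁻¹

k_d(T₂) = k_d(T₁) · θ^(T₂−T₁) = 0.545 × 1.047^(29.6−20.0)
= 0.545 × 1.047^9.60 = 0.545 × 1.554 = 0.8470 d⁻¹.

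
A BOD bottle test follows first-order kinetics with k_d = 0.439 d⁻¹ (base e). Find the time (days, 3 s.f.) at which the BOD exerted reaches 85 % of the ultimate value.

y/L₀ = 1 − e^(−k_d t) = 0.85 ⇒ e^(−k_d t) = 0.150
t = −ln(0.150) / 0.439 = 1.897 / 0.439 = 4.321 d.

t ≈ 4.32 d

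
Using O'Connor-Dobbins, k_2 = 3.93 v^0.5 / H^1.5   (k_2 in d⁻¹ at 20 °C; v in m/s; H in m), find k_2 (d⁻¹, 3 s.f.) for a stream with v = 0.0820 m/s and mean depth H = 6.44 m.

k_2 ≈ 0.0689 d⁻¹

k_2 = 3.93 × 0.0820^0.5 / 6.44^1.5 = 3.93 × 0.2864 / 16.34 = 0.06886 d⁻¹.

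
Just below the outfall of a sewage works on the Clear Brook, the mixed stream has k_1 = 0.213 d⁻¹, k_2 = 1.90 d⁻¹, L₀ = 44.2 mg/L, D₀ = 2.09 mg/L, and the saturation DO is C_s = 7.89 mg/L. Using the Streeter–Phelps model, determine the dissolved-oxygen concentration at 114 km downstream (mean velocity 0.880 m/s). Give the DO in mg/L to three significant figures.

DO ≈ 4.04 mg/L

Travel time t = x/v = 114 km / (0.880 m/s) = 114000 m / 0.880 m/s = 129500 s = 1.499 d.
k_1 L₀/(k_2−k_1) = 0.213×44.2/(1.90−0.213) = 9.415/1.687 = 5.581 mg/L.
e^(−k_1 t) = e^(−0.213×1.499) = 0.7266; e^(−k_2 t) = e^(−1.90×1.499) = 0.05791.
D = 5.581 × (0.7266 − 0.05791) + 2.09 × 0.05791 = 3.732 + 0.1210 = 3.853 mg/L.
DO = C_s − D = 7.89 − 3.853 = 4.037 mg/L.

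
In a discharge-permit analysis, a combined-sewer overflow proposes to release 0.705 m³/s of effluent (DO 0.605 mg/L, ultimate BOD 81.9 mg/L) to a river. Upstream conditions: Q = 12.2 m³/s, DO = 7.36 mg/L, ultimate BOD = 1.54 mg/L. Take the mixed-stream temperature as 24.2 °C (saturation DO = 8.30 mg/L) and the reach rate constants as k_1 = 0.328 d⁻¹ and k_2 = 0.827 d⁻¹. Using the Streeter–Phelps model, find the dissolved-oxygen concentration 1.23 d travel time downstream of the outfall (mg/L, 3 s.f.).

Mixed DO = (12.2×7.36 + 0.705×0.605)/(12.2+0.705) = 90.22/12.90 = 6.991 mg/L.
Mixed L₀ = (12.2×1.54 + 0.705×81.9)/(12.90) = 76.53/12.90 = 5.930 mg/L.
Initial deficit D₀ = C_s − DO₀ = 8.30 − 6.991 = 1.309 mg/L.
D(1.23) = [0.328×5.930/(0.827−0.328)](e^(−0.328×1.23) − e^(−0.827×1.23)) + 1.309 e^(−0.827×1.23)
= 3.898 × (0.6680 − 0.3616) + 1.309 × 0.3616 = 1.668 mg/L.
DO = 8.30 − 1.668 = 6.632 mg/L.

DO ≈ 6.63 mg/L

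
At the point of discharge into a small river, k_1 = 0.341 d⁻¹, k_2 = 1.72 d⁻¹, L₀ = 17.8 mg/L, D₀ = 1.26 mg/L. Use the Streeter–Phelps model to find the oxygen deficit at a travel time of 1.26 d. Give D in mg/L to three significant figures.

k_1 L₀/(k_2−k_1) = 0.341×17.8/(1.72−0.341) = 6.070/1.379 = 4.402 mg/L.
e^(−k_1 t) = e^(−0.341×1.260) = 0.6507; e^(−k_2 t) = e^(−1.72×1.260) = 0.1145.
D = 4.402 × (0.6507 − 0.1145) + 1.26 × 0.1145 = 2.360 + 0.1443 = 2.505 mg/L.

D ≈ 2.50 mg/L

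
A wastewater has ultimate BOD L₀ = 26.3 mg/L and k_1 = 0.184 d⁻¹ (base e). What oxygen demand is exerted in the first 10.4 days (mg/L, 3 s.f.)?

y_t = L₀(1 − e^(−k_1 t)) = 26.3 × (1 − e^(−0.184×10.4))
= 26.3 × (1 − 0.1475) = 26.3 × 0.8525 = 22.42 mg/L.

y ≈ 22.4 mg/L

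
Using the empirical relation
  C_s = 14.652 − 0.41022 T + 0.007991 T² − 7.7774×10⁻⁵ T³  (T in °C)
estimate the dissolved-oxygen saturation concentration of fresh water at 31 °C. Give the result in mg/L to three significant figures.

C_s = 14.652 − 0.41022×31 + 0.007991×31² − 7.7774×10⁻⁵×31³ = 7.298 mg/L.

C_s ≈ 7.30 mg/L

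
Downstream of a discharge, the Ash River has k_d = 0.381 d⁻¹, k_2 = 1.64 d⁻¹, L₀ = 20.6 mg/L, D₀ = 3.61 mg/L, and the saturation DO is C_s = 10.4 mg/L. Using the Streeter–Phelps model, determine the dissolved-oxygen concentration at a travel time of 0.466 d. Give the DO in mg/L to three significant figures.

DO ≈ 6.40 mg/L

k_d L₀/(k_2−k_d) = 0.381×20.6/(1.64−0.381) = 7.849/1.259 = 6.234 mg/L.
e^(−k_d t) = e^(−0.381×0.4660) = 0.8373; e^(−k_2 t) = e^(−1.64×0.4660) = 0.4657.
D = 6.234 × (0.8373 − 0.4657) + 3.61 × 0.4657 = 2.317 + 1.681 = 3.998 mg/L.
DO = C_s − D = 10.4 − 3.998 = 6.402 mg/L.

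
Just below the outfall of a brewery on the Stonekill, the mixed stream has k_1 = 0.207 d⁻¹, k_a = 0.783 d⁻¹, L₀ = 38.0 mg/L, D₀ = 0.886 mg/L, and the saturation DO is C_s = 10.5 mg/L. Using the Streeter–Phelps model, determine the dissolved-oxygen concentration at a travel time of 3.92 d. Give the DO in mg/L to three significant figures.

DO ≈ 5.03 mg/L

k_1 L₀/(k_a−k_1) = 0.207×38.0/(0.783−0.207) = 7.866/0.5760 = 13.66 mg/L.
e^(−k_1 t) = e^(−0.207×3.920) = 0.4442; e^(−k_a t) = e^(−0.783×3.920) = 0.04645.
D = 13.66 × (0.4442 − 0.04645) + 0.886 × 0.04645 = 5.432 + 0.04116 = 5.473 mg/L.
DO = C_s − D = 10.5 − 5.473 = 5.027 mg/L.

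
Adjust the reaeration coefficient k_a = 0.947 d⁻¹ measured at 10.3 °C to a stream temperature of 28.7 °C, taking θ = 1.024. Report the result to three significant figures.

k_a ≈ 1.47 d⁻¹

k_a(T₂) = k_a(T₁) · θ^(T₂−T₁) = 0.947 × 1.024^(28.7−10.3)
= 0.947 × 1.024^18.4 = 0.947 × 1.547 = 1.465 d⁻¹.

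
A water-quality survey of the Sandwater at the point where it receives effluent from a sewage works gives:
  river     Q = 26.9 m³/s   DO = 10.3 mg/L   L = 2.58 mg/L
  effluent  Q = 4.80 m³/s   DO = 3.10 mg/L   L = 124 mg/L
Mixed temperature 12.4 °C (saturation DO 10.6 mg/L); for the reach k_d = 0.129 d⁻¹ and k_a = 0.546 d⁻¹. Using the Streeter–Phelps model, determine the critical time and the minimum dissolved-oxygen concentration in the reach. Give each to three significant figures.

Mixed DO = (26.9×10.3 + 4.80×3.10)/(26.9+4.80) = 291.9/31.70 = 9.210 mg/L.
Mixed L₀ = (26.9×2.58 + 4.80×124)/(31.70) = 664.6/31.70 = 20.97 mg/L.
Initial deficit D₀ = C_s − DO₀ = 10.6 − 9.210 = 1.390 mg/L.
t_c = (1/0.4170) ln[(0.546/0.129)(1 − 1.390×0.4170/(0.129×20.97))] = 2.398 × ln(3.325) = 2.881 d.
D_c = (0.129/0.546) × 20.97 × e^(−0.129×2.881) = 0.2363 × 20.97 × 0.6896 = 3.416 mg/L.
Minimum DO = 10.6 − 3.416 = 7.184 mg/L.

t_c ≈ 2.88 d; minimum DO ≈ 7.18 mg/L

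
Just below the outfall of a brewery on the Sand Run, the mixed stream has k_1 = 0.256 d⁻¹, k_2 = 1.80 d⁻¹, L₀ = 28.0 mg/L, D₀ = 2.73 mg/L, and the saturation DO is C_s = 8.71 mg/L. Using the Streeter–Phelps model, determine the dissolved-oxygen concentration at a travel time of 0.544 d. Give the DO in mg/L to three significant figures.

DO ≈ 5.39 mg/L

k_1 L₀/(k_2−k_1) = 0.256×28.0/(1.80−0.256) = 7.168/1.544 = 4.642 mg/L.
e^(−k_1 t) = e^(−0.256×0.5440) = 0.8700; e^(−k_2 t) = e^(−1.80×0.5440) = 0.3756.
D = 4.642 × (0.8700 − 0.3756) + 2.73 × 0.3756 = 2.295 + 1.025 = 3.321 mg/L.
DO = C_s − D = 8.71 − 3.321 = 5.389 mg/L.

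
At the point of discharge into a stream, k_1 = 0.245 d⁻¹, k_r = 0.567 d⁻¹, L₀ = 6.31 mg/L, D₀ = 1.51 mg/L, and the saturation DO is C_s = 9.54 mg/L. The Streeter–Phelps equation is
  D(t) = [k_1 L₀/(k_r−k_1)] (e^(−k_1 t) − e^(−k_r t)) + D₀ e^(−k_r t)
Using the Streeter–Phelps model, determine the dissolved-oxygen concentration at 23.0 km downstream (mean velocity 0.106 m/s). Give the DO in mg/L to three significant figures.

Travel time t = x/v = 23.0 km / (0.106 m/s) = 23000 m / 0.106 m/s = 217000 s = 2.511 d.
k_1 L₀/(k_r−k_1) = 0.245×6.31/(0.567−0.245) = 1.546/0.3220 = 4.801 mg/L.
e^(−k_1 t) = e^(−0.245×2.511) = 0.5405; e^(−k_r t) = e^(−0.567×2.511) = 0.2408.
D = 4.801 × (0.5405 − 0.2408) + 1.51 × 0.2408 = 1.439 + 0.3636 = 1.803 mg/L.
DO = C_s − D = 9.54 − 1.803 = 7.737 mg/L.

DO ≈ 7.74 mg/L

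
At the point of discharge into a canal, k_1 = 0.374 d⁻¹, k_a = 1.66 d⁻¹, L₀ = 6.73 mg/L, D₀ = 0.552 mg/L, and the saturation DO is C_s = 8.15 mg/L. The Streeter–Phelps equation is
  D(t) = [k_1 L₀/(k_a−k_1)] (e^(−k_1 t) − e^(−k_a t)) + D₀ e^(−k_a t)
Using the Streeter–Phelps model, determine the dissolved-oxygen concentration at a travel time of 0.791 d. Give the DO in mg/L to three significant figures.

DO ≈ 7.07 mg/L

k_1 L₀/(k_a−k_1) = 0.374×6.73/(1.66−0.374) = 2.517/1.286 = 1.957 mg/L.
e^(−k_1 t) = e^(−0.374×0.7910) = 0.7439; e^(−k_a t) = e^(−1.66×0.7910) = 0.2690.
D = 1.957 × (0.7439 − 0.2690) + 0.552 × 0.2690 = 0.9295 + 0.1485 = 1.078 mg/L.
DO = C_s − D = 8.15 − 1.078 = 7.072 mg/L.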